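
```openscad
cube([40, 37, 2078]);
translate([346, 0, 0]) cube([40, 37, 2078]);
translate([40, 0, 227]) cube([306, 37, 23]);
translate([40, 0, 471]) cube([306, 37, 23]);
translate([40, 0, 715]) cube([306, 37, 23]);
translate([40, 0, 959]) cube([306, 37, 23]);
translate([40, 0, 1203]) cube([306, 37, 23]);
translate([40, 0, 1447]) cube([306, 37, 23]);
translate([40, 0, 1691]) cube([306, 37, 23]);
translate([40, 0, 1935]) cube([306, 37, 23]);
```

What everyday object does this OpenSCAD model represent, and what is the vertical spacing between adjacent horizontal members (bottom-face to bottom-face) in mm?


A ladder. The rung spacing is 244 mm.

Two tall 40×37 posts with 8 short bars between them — a ladder. Adjacent rungs sit at z = 227 and z = 471, so the spacing is 471 − 227 = 244 mm.


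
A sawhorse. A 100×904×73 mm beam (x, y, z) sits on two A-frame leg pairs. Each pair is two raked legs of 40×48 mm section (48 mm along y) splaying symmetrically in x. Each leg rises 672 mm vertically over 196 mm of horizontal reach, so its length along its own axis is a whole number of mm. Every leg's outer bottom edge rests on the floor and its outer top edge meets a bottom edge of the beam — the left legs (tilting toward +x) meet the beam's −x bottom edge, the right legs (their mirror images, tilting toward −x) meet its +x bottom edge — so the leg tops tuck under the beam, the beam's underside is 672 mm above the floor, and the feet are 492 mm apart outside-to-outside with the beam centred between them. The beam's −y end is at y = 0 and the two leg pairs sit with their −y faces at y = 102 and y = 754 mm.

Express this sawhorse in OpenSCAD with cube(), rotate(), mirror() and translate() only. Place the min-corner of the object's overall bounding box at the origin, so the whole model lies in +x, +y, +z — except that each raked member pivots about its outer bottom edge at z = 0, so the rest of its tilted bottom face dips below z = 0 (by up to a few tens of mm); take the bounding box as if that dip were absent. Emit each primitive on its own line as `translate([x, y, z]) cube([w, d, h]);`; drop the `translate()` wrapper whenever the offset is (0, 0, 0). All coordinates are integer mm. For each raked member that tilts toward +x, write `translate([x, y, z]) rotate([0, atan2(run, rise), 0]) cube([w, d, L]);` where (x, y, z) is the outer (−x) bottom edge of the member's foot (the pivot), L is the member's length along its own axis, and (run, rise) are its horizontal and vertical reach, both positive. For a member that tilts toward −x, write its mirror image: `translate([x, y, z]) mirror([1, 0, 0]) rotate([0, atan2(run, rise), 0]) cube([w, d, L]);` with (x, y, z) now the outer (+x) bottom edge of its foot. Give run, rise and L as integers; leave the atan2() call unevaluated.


translate([196, 0, 672]) cube([100, 904, 73]);
translate([0, 102, 0]) rotate([0, atan2(196, 672), 0]) cube([40, 48, 700]);
translate([492, 102, 0]) mirror([1, 0, 0]) rotate([0, atan2(196, 672), 0]) cube([40, 48, 700]);
translate([0, 754, 0]) rotate([0, atan2(196, 672), 0]) cube([40, 48, 700]);
translate([492, 754, 0]) mirror([1, 0, 0]) rotate([0, atan2(196, 672), 0]) cube([40, 48, 700]);


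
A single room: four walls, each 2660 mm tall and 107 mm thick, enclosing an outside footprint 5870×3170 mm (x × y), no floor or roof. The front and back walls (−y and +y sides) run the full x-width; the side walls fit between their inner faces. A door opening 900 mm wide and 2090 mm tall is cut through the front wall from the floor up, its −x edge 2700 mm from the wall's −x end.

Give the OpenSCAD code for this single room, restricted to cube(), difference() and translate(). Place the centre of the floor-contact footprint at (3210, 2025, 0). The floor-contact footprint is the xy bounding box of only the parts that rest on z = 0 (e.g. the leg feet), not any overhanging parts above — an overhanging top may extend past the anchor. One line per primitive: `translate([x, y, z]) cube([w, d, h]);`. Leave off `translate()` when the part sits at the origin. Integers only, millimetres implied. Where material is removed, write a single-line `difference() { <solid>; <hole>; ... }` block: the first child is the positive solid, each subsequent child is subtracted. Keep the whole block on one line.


difference() { translate([275, 440, 0]) cube([5870, 107, 2660]); translate([2975, 440, 0]) cube([900, 107, 2090]); }
translate([275, 3503, 0]) cube([5870, 107, 2660]);
translate([275, 547, 0]) cube([107, 2956, 2660]);
translate([6038, 547, 0]) cube([107, 2956, 2660]);


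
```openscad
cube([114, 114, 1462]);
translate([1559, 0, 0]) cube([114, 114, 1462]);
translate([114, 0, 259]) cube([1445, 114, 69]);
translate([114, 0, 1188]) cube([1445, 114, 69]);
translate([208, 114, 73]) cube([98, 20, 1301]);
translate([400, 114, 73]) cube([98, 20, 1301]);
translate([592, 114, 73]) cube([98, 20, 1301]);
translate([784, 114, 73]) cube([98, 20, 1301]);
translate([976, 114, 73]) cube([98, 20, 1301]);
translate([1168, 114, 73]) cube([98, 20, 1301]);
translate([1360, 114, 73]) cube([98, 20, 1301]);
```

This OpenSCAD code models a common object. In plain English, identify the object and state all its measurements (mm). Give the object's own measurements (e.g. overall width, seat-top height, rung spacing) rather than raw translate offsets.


A fence section. Two 114×114 mm posts, 1462 mm tall, stand on the floor with a clear span of 1445 mm between their inner faces. Two horizontal rails of 114×69 mm section span the gap between the posts with their undersides at z = 259 mm and z = 1188 mm, flush with the posts' −y face. 7 pickets, each 98 mm wide, 20 mm thick and 1301 mm tall, are fixed to the +y face of the rails with their bottoms at z = 73 mm, spaced across the span with a 94 mm gap after the −x post and between neighbouring pickets, with 101 mm left before the +x post.


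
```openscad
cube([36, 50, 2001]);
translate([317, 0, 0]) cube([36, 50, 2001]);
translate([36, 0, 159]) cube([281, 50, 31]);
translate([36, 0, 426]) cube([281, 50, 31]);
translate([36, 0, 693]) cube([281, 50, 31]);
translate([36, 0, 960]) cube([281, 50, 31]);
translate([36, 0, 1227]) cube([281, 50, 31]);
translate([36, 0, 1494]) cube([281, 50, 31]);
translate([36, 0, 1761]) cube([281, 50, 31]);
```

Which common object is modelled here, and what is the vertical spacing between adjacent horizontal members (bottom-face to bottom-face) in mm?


A ladder. The rung spacing is 267 mm.

Two tall 36×50 posts with 7 short bars between them — a ladder. Adjacent rungs sit at z = 159 and z = 426, so the spacing is 426 − 159 = 267 mm.


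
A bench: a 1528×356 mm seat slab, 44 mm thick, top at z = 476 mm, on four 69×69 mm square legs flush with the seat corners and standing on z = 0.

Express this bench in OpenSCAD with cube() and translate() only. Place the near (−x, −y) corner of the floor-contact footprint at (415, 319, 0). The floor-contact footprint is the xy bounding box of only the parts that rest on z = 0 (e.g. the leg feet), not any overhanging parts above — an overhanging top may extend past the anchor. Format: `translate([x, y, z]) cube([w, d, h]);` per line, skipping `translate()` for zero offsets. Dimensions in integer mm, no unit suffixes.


// leg_h = 476 − 44 = 432
translate([415, 319, 432]) cube([1528, 356, 44]);
translate([415, 319, 0]) cube([69, 69, 432]);
translate([415, 606, 0]) cube([69, 69, 432]);
translate([1874, 319, 0]) cube([69, 69, 432]);
translate([1874, 606, 0]) cube([69, 69, 432]);


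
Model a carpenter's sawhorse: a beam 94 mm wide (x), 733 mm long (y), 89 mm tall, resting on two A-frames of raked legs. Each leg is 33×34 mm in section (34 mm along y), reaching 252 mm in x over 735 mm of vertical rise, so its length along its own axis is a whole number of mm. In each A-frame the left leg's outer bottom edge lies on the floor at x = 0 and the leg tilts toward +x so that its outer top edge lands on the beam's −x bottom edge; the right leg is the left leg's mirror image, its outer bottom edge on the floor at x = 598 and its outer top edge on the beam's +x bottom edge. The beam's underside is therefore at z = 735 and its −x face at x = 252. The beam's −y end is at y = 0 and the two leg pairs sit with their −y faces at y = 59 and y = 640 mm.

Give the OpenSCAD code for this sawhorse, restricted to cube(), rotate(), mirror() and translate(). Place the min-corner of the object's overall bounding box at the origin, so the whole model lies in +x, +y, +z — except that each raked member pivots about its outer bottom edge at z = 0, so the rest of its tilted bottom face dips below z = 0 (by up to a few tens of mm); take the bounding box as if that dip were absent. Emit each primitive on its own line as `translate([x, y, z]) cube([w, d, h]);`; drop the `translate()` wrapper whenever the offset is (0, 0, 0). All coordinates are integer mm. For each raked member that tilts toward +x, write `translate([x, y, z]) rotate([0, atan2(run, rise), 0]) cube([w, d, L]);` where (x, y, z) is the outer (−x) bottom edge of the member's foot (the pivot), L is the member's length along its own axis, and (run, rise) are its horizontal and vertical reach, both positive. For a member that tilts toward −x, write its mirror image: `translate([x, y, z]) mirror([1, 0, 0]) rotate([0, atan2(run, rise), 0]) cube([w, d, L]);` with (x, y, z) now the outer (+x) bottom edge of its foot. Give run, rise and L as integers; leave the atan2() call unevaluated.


// leg length = √(252² + 735²) = 777
// right-leg outer foot x = 2·252 + 94 = 598
// beam min-corner = (252, 0, 735)
translate([252, 0, 735]) cube([94, 733, 89]);
translate([0, 59, 0]) rotate([0, atan2(252, 735), 0]) cube([33, 34, 777]);
translate([598, 59, 0]) mirror([1, 0, 0]) rotate([0, atan2(252, 735), 0]) cube([33, 34, 777]);
translate([0, 640, 0]) rotate([0, atan2(252, 735), 0]) cube([33, 34, 777]);
translate([598, 640, 0]) mirror([1, 0, 0]) rotate([0, atan2(252, 735), 0]) cube([33, 34, 777]);


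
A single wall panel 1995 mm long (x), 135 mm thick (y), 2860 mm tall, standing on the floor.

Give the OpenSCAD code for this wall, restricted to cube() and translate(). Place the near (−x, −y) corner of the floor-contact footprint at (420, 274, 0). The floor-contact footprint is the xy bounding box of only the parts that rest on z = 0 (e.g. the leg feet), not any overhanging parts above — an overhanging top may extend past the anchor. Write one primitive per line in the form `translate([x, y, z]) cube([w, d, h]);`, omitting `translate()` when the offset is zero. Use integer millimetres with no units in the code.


translate([420, 274, 0]) cube([1995, 135, 2860]);


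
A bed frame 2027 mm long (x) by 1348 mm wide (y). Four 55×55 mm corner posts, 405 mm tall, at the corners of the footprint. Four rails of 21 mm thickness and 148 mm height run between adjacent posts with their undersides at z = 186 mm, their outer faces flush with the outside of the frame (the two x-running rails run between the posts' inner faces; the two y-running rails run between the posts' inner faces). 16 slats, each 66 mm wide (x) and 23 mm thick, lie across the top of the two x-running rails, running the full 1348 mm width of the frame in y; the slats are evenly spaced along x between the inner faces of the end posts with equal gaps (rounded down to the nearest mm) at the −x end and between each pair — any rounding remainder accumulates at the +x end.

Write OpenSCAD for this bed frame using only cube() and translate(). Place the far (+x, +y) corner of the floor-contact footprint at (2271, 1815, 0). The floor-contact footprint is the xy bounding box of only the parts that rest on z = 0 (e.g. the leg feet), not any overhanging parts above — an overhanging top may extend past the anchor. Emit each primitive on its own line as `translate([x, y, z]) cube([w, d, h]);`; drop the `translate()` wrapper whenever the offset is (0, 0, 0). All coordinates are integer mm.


translate([244, 467, 0]) cube([55, 55, 405]);
translate([244, 1760, 0]) cube([55, 55, 405]);
translate([2216, 467, 0]) cube([55, 55, 405]);
translate([2216, 1760, 0]) cube([55, 55, 405]);
translate([299, 467, 186]) cube([1917, 21, 148]);
translate([299, 1794, 186]) cube([1917, 21, 148]);
translate([244, 522, 186]) cube([21, 1238, 148]);
translate([2250, 522, 186]) cube([21, 1238, 148]);
translate([349, 467, 334]) cube([66, 1348, 23]);
translate([465, 467, 334]) cube([66, 1348, 23]);
translate([581, 467, 334]) cube([66, 1348, 23]);
translate([697, 467, 334]) cube([66, 1348, 23]);
translate([813, 467, 334]) cube([66, 1348, 23]);
translate([929, 467, 334]) cube([66, 1348, 23]);
translate([1045, 467, 334]) cube([66, 1348, 23]);
translate([1161, 467, 334]) cube([66, 1348, 23]);
translate([1277, 467, 334]) cube([66, 1348, 23]);
translate([1393, 467, 334]) cube([66, 1348, 23]);
translate([1509, 467, 334]) cube([66, 1348, 23]);
translate([1625, 467, 334]) cube([66, 1348, 23]);
translate([1741, 467, 334]) cube([66, 1348, 23]);
translate([1857, 467, 334]) cube([66, 1348, 23]);
translate([1973, 467, 334]) cube([66, 1348, 23]);
translate([2089, 467, 334]) cube([66, 1348, 23]);


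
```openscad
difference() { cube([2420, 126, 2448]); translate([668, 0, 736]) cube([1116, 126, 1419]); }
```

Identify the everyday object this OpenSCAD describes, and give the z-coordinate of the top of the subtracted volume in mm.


A wall with a window opening. The window head height is 2155 mm.

A wall with a rectangular opening subtracted — a window. Sill at z = 736, opening 1419 mm tall, so the head is at 736 + 1419 = 2155 mm.


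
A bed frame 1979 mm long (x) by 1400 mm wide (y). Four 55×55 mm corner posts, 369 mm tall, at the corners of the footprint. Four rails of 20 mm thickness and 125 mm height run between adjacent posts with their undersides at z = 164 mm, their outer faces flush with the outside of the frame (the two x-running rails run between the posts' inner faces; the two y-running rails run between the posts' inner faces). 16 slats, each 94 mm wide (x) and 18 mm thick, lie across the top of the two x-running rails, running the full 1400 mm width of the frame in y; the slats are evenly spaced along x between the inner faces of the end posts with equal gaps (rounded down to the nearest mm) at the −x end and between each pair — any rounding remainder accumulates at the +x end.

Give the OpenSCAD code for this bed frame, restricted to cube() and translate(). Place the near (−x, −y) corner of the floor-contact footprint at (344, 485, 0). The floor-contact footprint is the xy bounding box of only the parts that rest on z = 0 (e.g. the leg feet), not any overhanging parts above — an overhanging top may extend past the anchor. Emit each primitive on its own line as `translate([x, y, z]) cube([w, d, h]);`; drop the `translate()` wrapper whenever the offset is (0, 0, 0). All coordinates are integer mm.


translate([344, 485, 0]) cube([55, 55, 369]);
translate([344, 1830, 0]) cube([55, 55, 369]);
translate([2268, 485, 0]) cube([55, 55, 369]);
translate([2268, 1830, 0]) cube([55, 55, 369]);
translate([399, 485, 164]) cube([1869, 20, 125]);
translate([399, 1865, 164]) cube([1869, 20, 125]);
translate([344, 540, 164]) cube([20, 1290, 125]);
translate([2303, 540, 164]) cube([20, 1290, 125]);
translate([420, 485, 289]) cube([94, 1400, 18]);
translate([535, 485, 289]) cube([94, 1400, 18]);
translate([650, 485, 289]) cube([94, 1400, 18]);
translate([765, 485, 289]) cube([94, 1400, 18]);
translate([880, 485, 289]) cube([94, 1400, 18]);
translate([995, 485, 289]) cube([94, 1400, 18]);
translate([1110, 485, 289]) cube([94, 1400, 18]);
translate([1225, 485, 289]) cube([94, 1400, 18]);
translate([1340, 485, 289]) cube([94, 1400, 18]);
translate([1455, 485, 289]) cube([94, 1400, 18]);
translate([1570, 485, 289]) cube([94, 1400, 18]);
translate([1685, 485, 289]) cube([94, 1400, 18]);
translate([1800, 485, 289]) cube([94, 1400, 18]);
translate([1915, 485, 289]) cube([94, 1400, 18]);
translate([2030, 485, 289]) cube([94, 1400, 18]);
translate([2145, 485, 289]) cube([94, 1400, 18]);


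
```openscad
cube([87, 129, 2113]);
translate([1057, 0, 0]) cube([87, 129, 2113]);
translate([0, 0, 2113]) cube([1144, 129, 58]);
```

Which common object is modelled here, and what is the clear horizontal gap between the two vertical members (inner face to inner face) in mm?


A door frame. The clear opening width is 970 mm.

Two 2113 mm tall posts with a header on top — a door frame. The left jamb is 87 mm wide at x = 0; the right jamb starts at x = 1057. The clear opening is 1057 − 87 = 970 mm.


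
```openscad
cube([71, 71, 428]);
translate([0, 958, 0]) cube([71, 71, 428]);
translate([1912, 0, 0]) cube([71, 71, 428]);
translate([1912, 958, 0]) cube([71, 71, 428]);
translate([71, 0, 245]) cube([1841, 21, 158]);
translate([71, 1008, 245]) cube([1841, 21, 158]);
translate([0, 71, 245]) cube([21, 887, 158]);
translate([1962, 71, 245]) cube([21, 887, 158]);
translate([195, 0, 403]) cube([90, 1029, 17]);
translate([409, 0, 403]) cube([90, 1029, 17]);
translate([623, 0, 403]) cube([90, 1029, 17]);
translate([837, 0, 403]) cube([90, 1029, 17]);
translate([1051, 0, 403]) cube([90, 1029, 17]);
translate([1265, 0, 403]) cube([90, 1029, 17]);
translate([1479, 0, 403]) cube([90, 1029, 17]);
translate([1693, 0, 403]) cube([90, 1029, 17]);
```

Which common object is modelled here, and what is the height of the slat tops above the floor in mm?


A bed frame. The slat-top height is 420 mm.

Four posts, four rails, and a row of slats — a bed frame. Slats sit on the rails at z = 245 + 158 = 403; with slat thickness 17, the top is 420 mm.


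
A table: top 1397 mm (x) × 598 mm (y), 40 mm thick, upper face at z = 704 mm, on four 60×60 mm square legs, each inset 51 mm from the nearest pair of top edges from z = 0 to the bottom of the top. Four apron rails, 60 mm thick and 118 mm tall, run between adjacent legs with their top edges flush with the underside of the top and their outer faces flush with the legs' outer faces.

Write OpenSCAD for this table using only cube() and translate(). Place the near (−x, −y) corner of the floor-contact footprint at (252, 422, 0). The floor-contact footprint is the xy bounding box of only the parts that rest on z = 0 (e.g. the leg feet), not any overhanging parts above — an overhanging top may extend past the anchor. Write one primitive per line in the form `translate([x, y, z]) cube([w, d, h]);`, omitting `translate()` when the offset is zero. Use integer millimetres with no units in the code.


translate([201, 371, 664]) cube([1397, 598, 40]);
translate([252, 422, 0]) cube([60, 60, 664]);
translate([1487, 422, 0]) cube([60, 60, 664]);
translate([252, 858, 0]) cube([60, 60, 664]);
translate([1487, 858, 0]) cube([60, 60, 664]);
translate([312, 422, 546]) cube([1175, 60, 118]);
translate([312, 858, 546]) cube([1175, 60, 118]);
translate([252, 482, 546]) cube([60, 376, 118]);
translate([1487, 482, 546]) cube([60, 376, 118]);


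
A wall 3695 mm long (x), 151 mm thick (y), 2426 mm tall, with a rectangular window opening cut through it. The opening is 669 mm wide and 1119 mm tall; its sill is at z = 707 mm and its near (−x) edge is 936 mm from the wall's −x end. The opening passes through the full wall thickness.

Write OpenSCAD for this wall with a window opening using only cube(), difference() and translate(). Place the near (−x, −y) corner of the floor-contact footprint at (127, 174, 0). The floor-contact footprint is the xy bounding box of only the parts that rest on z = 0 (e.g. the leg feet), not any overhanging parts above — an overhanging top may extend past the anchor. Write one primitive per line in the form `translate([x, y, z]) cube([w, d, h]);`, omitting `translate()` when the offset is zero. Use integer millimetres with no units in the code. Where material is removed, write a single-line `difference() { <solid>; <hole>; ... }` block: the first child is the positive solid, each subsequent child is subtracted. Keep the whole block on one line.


difference() { translate([127, 174, 0]) cube([3695, 151, 2426]); translate([1063, 174, 707]) cube([669, 151, 1119]); }


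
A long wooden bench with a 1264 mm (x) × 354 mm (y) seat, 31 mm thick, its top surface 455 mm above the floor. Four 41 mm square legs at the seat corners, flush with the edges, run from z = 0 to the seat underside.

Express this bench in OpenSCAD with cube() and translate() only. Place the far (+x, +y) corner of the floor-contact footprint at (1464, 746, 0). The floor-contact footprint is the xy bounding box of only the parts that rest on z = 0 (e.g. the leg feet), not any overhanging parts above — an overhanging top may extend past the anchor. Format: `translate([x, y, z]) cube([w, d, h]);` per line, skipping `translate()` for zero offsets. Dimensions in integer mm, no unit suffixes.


// leg_h = 455 − 31 = 424
translate([200, 392, 424]) cube([1264, 354, 31]);
translate([200, 392, 0]) cube([41, 41, 424]);
translate([200, 705, 0]) cube([41, 41, 424]);
translate([1423, 392, 0]) cube([41, 41, 424]);
translate([1423, 705, 0]) cube([41, 41, 424]);


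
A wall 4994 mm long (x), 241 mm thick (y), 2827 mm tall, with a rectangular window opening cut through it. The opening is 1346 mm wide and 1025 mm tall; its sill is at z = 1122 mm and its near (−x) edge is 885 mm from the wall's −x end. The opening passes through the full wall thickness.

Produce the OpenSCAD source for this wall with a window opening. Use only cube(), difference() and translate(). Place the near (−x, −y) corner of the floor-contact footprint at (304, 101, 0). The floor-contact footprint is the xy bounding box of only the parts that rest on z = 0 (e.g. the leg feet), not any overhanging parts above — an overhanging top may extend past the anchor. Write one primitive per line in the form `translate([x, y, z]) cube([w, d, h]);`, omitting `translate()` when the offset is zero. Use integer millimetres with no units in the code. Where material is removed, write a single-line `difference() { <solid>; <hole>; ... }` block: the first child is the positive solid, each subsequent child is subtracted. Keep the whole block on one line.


difference() { translate([304, 101, 0]) cube([4994, 241, 2827]); translate([1189, 101, 1122]) cube([1346, 241, 1025]); }


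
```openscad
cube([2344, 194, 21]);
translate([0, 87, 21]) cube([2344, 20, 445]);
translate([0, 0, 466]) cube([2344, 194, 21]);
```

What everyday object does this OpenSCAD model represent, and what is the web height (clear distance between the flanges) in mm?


An I-beam. The web height is 445 mm.

Two wide flanges with a thin centred web — an I-beam. Overall 487 mm minus two 21 mm flanges gives a web of 487 − 2·21 = 445 mm.


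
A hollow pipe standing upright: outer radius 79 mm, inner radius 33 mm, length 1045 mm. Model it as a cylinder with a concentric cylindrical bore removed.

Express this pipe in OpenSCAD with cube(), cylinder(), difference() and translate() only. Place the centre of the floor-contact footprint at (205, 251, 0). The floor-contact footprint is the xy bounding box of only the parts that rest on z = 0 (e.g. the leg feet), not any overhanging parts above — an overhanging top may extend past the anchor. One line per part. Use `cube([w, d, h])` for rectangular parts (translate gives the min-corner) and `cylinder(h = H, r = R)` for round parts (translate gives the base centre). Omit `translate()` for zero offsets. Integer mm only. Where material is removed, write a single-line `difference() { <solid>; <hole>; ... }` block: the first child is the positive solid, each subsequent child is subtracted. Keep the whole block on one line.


difference() { translate([205, 251, 0]) cylinder(h = 1045, r = 79); translate([205, 251, 0]) cylinder(h = 1045, r = 33); }


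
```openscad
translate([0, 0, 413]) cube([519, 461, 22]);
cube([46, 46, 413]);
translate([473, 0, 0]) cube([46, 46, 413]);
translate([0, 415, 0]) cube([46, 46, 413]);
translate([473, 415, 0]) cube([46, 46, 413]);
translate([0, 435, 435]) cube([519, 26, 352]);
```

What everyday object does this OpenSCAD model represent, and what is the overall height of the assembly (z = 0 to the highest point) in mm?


A chair. The overall height is 787 mm.

A slab on four corner posts with a tall panel at the back — a chair. The seat slab sits at z = 413 with thickness 22, and the 352 mm backrest starts at the seat top, so the overall height is 413 + 22 + 352 = 787 mm.


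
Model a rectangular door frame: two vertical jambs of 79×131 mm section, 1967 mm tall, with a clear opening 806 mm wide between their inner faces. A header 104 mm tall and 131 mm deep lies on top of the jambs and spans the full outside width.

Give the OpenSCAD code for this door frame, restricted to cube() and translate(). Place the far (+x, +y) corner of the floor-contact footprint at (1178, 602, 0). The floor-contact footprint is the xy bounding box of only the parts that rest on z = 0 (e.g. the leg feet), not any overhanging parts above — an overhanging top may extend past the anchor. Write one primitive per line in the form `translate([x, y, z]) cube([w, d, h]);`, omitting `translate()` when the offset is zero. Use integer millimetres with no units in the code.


translate([214, 471, 0]) cube([79, 131, 1967]);
translate([1099, 471, 0]) cube([79, 131, 1967]);
translate([214, 471, 1967]) cube([964, 131, 104]);


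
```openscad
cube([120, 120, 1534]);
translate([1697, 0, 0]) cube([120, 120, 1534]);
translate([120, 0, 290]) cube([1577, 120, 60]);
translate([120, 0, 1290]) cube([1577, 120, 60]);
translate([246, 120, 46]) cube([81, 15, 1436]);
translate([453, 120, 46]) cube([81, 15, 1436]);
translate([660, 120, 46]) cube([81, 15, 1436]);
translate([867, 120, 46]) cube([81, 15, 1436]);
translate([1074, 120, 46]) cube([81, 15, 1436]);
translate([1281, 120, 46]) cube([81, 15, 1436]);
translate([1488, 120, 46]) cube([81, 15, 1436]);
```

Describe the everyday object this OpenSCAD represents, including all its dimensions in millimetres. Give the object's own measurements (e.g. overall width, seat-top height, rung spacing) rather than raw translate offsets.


A fence section. Two 120×120 mm posts, 1534 mm tall, stand on the floor with a clear span of 1577 mm between their inner faces. Two horizontal rails of 120×60 mm section span the gap between the posts with their undersides at z = 290 mm and z = 1290 mm, flush with the posts' −y face. 7 pickets, each 81 mm wide, 15 mm thick and 1436 mm tall, are fixed to the +y face of the rails with their bottoms at z = 46 mm, spaced across the span with a 126 mm gap after the −x post and between neighbouring pickets, with 128 mm left before the +x post.


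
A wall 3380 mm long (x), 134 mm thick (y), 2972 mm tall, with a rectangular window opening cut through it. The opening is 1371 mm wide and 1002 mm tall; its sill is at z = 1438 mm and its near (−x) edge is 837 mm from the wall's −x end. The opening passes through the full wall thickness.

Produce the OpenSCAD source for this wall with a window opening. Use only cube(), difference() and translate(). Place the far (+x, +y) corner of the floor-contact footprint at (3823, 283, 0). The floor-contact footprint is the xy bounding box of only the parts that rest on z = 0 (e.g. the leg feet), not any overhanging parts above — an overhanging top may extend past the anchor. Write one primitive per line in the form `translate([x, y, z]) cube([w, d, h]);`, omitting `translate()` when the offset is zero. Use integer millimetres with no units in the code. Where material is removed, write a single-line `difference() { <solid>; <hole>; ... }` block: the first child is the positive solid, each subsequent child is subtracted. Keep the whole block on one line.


difference() { translate([443, 149, 0]) cube([3380, 134, 2972]); translate([1280, 149, 1438]) cube([1371, 134, 1002]); }


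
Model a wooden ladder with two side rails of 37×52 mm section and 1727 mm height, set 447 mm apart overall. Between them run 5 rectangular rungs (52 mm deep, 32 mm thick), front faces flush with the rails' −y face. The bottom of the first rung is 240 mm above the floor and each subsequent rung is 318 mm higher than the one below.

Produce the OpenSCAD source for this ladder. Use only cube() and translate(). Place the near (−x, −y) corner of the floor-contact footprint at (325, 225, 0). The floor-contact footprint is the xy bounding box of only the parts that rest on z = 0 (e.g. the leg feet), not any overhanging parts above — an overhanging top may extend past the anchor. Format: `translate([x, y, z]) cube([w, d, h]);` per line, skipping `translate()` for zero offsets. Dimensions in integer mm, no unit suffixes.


translate([325, 225, 0]) cube([37, 52, 1727]);
translate([735, 225, 0]) cube([37, 52, 1727]);
translate([362, 225, 240]) cube([373, 52, 32]);
translate([362, 225, 558]) cube([373, 52, 32]);
translate([362, 225, 876]) cube([373, 52, 32]);
translate([362, 225, 1194]) cube([373, 52, 32]);
translate([362, 225, 1512]) cube([373, 52, 32]);


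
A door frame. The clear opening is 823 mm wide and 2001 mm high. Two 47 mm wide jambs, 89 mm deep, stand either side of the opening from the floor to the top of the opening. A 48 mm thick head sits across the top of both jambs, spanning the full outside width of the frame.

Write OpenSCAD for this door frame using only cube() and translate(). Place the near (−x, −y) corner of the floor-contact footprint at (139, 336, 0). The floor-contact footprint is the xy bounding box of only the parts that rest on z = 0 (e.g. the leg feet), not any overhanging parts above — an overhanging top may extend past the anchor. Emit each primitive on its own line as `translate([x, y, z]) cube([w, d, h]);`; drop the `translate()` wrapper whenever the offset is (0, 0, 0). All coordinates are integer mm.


translate([139, 336, 0]) cube([47, 89, 2001]);
translate([1009, 336, 0]) cube([47, 89, 2001]);
translate([139, 336, 2001]) cube([917, 89, 48]);


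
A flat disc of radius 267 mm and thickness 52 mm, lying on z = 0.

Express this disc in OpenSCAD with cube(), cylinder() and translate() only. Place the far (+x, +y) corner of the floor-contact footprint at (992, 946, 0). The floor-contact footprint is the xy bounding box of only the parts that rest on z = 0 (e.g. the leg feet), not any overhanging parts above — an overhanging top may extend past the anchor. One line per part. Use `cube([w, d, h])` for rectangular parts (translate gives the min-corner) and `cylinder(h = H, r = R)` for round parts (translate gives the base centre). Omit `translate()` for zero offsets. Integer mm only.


translate([725, 679, 0]) cylinder(h = 52, r = 267);


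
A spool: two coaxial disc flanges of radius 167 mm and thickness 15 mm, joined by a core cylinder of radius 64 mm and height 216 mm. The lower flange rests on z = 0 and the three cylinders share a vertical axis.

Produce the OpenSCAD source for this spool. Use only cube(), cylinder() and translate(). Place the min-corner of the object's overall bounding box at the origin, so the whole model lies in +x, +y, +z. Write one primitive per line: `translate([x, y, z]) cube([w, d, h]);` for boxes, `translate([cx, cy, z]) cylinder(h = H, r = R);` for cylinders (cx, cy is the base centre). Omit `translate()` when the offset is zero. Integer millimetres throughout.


translate([167, 167, 0]) cylinder(h = 15, r = 167);
translate([167, 167, 15]) cylinder(h = 216, r = 64);
translate([167, 167, 231]) cylinder(h = 15, r = 167);


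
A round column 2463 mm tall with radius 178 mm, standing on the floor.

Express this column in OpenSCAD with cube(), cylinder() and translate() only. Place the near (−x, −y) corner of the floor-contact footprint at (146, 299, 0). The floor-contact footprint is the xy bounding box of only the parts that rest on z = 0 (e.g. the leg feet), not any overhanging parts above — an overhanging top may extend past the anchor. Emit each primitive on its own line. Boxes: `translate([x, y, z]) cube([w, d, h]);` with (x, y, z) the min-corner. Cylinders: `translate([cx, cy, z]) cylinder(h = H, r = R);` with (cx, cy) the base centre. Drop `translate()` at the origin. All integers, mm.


translate([324, 477, 0]) cylinder(h = 2463, r = 178);


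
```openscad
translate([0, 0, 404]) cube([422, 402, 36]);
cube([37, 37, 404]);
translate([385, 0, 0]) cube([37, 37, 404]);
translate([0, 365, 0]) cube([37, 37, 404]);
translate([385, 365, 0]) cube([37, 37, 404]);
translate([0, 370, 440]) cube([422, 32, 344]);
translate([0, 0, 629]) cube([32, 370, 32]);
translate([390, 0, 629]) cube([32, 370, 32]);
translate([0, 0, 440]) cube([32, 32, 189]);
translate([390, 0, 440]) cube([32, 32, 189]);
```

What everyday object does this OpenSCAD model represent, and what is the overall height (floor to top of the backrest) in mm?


A chair. The overall height is 784 mm.

A slab on four corner posts with a tall panel at the back — a chair. The seat slab sits at z = 404 with thickness 36, and the 344 mm backrest starts at the seat top, so the overall height is 404 + 36 + 344 = 784 mm.


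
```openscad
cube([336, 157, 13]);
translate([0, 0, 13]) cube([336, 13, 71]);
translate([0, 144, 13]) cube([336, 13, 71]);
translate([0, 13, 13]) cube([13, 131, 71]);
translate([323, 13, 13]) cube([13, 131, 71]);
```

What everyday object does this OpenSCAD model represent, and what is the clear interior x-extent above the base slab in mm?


An open box. The internal width is 310 mm.

A 336×157 base slab with four walls standing on it — an open box. The base is 336 mm wide and the walls are 13 mm thick, so the internal width is 336 − 2 × 13 = 310 mm.


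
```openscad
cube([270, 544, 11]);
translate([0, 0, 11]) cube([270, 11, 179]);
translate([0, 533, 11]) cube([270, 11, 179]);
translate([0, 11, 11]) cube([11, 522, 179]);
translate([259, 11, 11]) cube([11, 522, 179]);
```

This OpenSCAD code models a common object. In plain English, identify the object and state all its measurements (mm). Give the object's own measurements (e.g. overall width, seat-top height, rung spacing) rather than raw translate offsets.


An open-topped rectangular box: outside dimensions 270×544×190 mm, with a uniform wall and base thickness of 11 mm. The base is a full 270×544 slab on the floor; four walls sit on top of the base. The front and back walls (the −y and +y sides) span the full width; the two side walls fit between them.


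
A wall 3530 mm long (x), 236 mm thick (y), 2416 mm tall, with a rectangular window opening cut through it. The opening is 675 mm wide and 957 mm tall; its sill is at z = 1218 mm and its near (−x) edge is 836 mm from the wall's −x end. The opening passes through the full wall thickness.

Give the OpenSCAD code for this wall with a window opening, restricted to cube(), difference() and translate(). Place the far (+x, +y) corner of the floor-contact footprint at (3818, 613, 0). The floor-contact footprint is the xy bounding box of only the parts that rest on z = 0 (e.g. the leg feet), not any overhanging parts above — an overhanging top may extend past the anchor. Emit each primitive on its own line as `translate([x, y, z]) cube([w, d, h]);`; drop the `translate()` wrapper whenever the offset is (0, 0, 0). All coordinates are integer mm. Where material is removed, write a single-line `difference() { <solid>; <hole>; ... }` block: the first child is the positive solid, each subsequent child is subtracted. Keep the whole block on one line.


difference() { translate([288, 377, 0]) cube([3530, 236, 2416]); translate([1124, 377, 1218]) cube([675, 236, 957]); }


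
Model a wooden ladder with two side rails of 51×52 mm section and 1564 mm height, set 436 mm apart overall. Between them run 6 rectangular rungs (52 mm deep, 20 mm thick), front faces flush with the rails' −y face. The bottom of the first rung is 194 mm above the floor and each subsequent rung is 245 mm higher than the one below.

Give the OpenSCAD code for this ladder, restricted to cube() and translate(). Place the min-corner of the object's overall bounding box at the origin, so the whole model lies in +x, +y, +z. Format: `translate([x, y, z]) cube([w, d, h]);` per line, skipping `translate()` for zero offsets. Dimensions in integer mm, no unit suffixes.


// rung span = 436 - 2*51 = 334
// rung[k] z = 194 + k*245
cube([51, 52, 1564]);
translate([385, 0, 0]) cube([51, 52, 1564]);
translate([51, 0, 194]) cube([334, 52, 20]);
translate([51, 0, 439]) cube([334, 52, 20]);
translate([51, 0, 684]) cube([334, 52, 20]);
translate([51, 0, 929]) cube([334, 52, 20]);
translate([51, 0, 1174]) cube([334, 52, 20]);
translate([51, 0, 1419]) cube([334, 52, 20]);


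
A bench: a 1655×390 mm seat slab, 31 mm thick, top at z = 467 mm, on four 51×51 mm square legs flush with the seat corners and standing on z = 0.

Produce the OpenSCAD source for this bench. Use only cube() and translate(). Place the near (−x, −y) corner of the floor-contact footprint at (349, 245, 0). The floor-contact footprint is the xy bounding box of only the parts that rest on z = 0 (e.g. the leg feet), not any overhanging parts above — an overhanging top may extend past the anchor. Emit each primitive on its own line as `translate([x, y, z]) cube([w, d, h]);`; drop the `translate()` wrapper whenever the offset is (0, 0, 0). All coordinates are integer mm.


translate([349, 245, 436]) cube([1655, 390, 31]);
translate([349, 245, 0]) cube([51, 51, 436]);
translate([349, 584, 0]) cube([51, 51, 436]);
translate([1953, 245, 0]) cube([51, 51, 436]);
translate([1953, 584, 0]) cube([51, 51, 436]);


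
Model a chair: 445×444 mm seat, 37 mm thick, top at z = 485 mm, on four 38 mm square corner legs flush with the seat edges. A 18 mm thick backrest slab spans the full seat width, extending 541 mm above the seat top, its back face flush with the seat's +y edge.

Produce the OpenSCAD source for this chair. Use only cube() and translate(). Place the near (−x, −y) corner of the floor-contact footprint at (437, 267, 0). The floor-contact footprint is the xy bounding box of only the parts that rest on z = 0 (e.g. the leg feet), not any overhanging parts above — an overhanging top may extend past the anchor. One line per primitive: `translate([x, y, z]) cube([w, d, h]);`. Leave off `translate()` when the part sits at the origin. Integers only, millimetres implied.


translate([437, 267, 448]) cube([445, 444, 37]);
translate([437, 267, 0]) cube([38, 38, 448]);
translate([844, 267, 0]) cube([38, 38, 448]);
translate([437, 673, 0]) cube([38, 38, 448]);
translate([844, 673, 0]) cube([38, 38, 448]);
translate([437, 693, 485]) cube([445, 18, 541]);


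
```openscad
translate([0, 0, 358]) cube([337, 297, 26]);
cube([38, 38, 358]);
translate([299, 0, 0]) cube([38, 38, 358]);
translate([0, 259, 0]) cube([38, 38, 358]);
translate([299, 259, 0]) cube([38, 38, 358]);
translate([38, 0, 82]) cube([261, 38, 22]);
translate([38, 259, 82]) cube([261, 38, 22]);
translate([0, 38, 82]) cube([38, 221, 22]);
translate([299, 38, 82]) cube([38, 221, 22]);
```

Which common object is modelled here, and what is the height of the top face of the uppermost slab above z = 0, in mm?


A stool. The seat height is 384 mm.

A 337×297×26 slab at z = 358 on four corner posts — a stool. The seat top is 358 + 26 = 384 mm.


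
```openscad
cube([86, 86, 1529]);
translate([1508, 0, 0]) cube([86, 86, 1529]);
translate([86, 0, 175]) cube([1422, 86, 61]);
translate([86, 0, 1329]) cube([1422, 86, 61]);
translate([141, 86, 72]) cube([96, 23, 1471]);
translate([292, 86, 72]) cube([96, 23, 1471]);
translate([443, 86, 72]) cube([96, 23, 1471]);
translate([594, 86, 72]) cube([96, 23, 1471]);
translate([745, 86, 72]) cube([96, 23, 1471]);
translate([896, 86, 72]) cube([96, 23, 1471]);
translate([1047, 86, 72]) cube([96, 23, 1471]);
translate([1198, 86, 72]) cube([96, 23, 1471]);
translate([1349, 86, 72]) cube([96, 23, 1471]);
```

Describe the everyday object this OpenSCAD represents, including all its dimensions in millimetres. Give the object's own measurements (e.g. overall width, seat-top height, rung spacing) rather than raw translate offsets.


A fence section. Two 86×86 mm posts, 1529 mm tall, stand on the floor with a clear span of 1422 mm between their inner faces. Two horizontal rails of 86×61 mm section span the gap between the posts with their undersides at z = 175 mm and z = 1329 mm, flush with the posts' −y face. 9 pickets, each 96 mm wide, 23 mm thick and 1471 mm tall, are fixed to the +y face of the rails with their bottoms at z = 72 mm, spaced across the span with a 55 mm gap after the −x post and between neighbouring pickets, with 63 mm left before the +x post.
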